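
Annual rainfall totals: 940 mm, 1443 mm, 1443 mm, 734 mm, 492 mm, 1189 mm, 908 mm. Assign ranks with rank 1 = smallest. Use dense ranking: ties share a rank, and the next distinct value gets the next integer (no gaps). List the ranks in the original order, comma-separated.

Sorted (ascending): 492, 734, 908, 940, 1189, 1443, 1443
The 2 values of 1443 share dense rank 6.
Remaining distinct values take the next consecutive integers.

4, 6, 6, 2, 1, 5, 3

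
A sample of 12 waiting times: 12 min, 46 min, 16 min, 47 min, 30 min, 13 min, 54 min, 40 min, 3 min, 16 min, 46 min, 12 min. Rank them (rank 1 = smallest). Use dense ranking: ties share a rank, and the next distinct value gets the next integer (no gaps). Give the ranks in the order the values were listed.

2, 7, 4, 8, 5, 3, 9, 6, 1, 4, 7, 2

Sorted (ascending): 3, 12, 12, 13, 16, 16, 30, 40, 46, 46, 47, 54
The 2 values of 12 share dense rank 2.
The 2 values of 16 share dense rank 4.
The 2 values of 46 share dense rank 7.
Remaining distinct values take the next consecutive integers.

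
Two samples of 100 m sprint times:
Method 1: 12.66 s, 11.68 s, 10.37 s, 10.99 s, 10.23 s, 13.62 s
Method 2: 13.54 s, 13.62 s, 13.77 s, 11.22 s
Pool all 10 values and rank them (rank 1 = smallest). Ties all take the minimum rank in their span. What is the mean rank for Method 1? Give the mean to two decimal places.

Sorted (ascending): 10.23, 10.37, 10.99, 11.22, 11.68, 12.66, 13.54, 13.62, 13.62, 13.77
The 2 values of 13.62 occupy positions 8–9 → each gets rank 8.
Method 1 values → pooled ranks: 12.66→6, 11.68→5, 10.37→2, 10.99→3, 10.23→1, 13.62→8
Mean rank = (6 + 5 + 2 + 3 + 1 + 8) / 6 = 4.17

4.17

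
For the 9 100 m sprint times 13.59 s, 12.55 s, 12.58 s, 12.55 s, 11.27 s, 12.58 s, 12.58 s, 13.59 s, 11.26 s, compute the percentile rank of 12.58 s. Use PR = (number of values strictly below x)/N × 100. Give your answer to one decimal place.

N = 9.
Strictly below 12.58: 4. Equal to 12.58: 3.
PR = 4/9 × 100 = 44.4

44.4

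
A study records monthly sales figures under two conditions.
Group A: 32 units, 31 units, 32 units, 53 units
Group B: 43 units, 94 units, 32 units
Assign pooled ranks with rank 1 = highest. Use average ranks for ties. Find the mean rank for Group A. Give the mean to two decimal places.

Sorted (descending): 94, 53, 43, 32, 32, 32, 31
The 3 values of 32 occupy positions 4–6 → average rank 5.
Group A values → pooled ranks: 32→5, 31→7, 32→5, 53→2
Mean rank = (5 + 7 + 5 + 2) / 4 = 4.75

4.75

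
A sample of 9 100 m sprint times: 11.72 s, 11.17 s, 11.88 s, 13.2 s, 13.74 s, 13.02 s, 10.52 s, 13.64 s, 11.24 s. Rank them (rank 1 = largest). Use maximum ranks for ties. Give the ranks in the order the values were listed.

Sorted (descending): 13.74, 13.64, 13.2, 13.02, 11.88, 11.72, 11.24, 11.17, 10.52
No ties — each value takes its position as its rank.

6, 8, 5, 3, 1, 4, 9, 2, 7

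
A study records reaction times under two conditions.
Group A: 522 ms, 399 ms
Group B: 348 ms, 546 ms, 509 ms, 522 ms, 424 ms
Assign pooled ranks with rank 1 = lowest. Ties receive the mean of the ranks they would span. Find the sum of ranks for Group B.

20.5

Sorted (ascending): 348, 399, 424, 509, 522, 522, 546
The 2 values of 522 occupy positions 5–6 → average rank (5+6)/2 = 5.5.
Group B values → pooled ranks: 348→1, 546→7, 509→4, 522→5.5, 424→3
Rank sum = 1 + 7 + 4 + 5.5 + 3 = 20.5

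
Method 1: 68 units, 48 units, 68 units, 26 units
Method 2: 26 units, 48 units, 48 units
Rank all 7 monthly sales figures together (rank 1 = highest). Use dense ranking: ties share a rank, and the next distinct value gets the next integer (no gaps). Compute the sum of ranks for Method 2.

Sorted (descending): 68, 68, 48, 48, 48, 26, 26
The 2 values of 68 share dense rank 1.
The 3 values of 48 share dense rank 2.
The 2 values of 26 share dense rank 3.
Method 2 values → pooled ranks: 26→3, 48→2, 48→2
Rank sum = 3 + 2 + 2 = 7

7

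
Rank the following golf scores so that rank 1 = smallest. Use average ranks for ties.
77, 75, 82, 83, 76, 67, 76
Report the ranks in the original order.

Sorted (ascending): 67, 75, 76, 76, 77, 82, 83
The 2 values of 76 occupy positions 3–4 → average rank (3+4)/2 = 3.5.

5, 2, 6, 7, 3.5, 1, 3.5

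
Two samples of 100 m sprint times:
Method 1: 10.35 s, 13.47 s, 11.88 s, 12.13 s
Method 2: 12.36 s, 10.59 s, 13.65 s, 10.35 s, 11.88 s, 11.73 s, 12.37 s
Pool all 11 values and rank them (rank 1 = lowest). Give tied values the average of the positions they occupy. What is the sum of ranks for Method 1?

Sorted (ascending): 10.35, 10.35, 10.59, 11.73, 11.88, 11.88, 12.13, 12.36, 12.37, 13.47, 13.65
The 2 values of 10.35 occupy positions 1–2 → average rank (1+2)/2 = 1.5.
The 2 values of 11.88 occupy positions 5–6 → average rank (5+6)/2 = 5.5.
Method 1 values → pooled ranks: 10.35→1.5, 13.47→10, 11.88→5.5, 12.13→7
Rank sum = 1.5 + 10 + 5.5 + 7 = 24

24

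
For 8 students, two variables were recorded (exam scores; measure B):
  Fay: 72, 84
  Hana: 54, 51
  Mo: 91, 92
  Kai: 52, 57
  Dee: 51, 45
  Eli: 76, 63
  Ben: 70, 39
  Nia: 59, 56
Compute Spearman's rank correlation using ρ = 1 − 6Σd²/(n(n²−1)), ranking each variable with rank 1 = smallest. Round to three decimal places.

0.667

Ranks of variable 1: 6, 3, 8, 2, 1, 7, 5, 4
Ranks of variable 2: 7, 3, 8, 5, 2, 6, 1, 4
d = r₁ − r₂: -1, 0, 0, -3, -1, 1, 4, 0
d²: 1, 0, 0, 9, 1, 1, 16, 0; Σd² = 28
ρ = 1 − 6·28/(8·63) = 1 − 168/504 = 0.667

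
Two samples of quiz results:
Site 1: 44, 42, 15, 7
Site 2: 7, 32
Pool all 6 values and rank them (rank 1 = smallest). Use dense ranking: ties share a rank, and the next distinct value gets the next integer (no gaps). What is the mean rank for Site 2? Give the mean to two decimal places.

Sorted (ascending): 7, 7, 15, 32, 42, 44
The 2 values of 7 share dense rank 1.
Remaining distinct values take the next consecutive integers.
Site 2 values → pooled ranks: 7→1, 32→3
Mean rank = (1 + 3) / 2 = 2.00

2.00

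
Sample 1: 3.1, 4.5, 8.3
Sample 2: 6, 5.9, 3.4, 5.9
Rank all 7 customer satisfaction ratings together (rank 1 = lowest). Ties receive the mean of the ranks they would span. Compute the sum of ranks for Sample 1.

11

Sorted (ascending): 3.1, 3.4, 4.5, 5.9, 5.9, 6, 8.3
The 2 values of 5.9 occupy positions 4–5 → average rank (4+5)/2 = 4.5.
Sample 1 values → pooled ranks: 3.1→1, 4.5→3, 8.3→7
Rank sum = 1 + 3 + 7 = 11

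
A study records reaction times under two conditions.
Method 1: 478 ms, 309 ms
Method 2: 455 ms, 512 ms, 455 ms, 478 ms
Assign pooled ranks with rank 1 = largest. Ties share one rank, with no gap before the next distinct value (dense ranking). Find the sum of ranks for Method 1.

6

Sorted (descending): 512, 478, 478, 455, 455, 309
The 2 values of 478 share dense rank 2.
The 2 values of 455 share dense rank 3.
Remaining distinct values take the next consecutive integers.
Method 1 values → pooled ranks: 478→2, 309→4
Rank sum = 2 + 4 = 6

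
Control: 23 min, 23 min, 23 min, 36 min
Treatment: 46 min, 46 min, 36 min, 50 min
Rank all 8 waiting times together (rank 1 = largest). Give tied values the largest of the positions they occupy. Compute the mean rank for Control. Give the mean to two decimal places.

7.25

Sorted (descending): 50, 46, 46, 36, 36, 23, 23, 23
The 2 values of 46 occupy positions 2–3 → each gets rank 3.
The 2 values of 36 occupy positions 4–5 → each gets rank 5.
The 3 values of 23 occupy positions 6–8 → each gets rank 8.
Control values → pooled ranks: 23→8, 23→8, 23→8, 36→5
Mean rank = (8 + 8 + 8 + 5) / 4 = 7.25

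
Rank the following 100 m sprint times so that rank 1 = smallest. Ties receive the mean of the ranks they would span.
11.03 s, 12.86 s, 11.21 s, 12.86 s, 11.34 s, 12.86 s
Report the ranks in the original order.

Sorted (ascending): 11.03, 11.21, 11.34, 12.86, 12.86, 12.86
The 3 values of 12.86 occupy positions 4–6 → average rank 5.

1, 5, 2, 5, 3, 5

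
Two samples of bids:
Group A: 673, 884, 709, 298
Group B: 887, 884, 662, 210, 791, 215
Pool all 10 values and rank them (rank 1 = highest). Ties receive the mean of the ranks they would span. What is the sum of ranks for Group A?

21.5

Sorted (descending): 887, 884, 884, 791, 709, 673, 662, 298, 215, 210
The 2 values of 884 occupy positions 2–3 → average rank (2+3)/2 = 2.5.
Group A values → pooled ranks: 673→6, 884→2.5, 709→5, 298→8
Rank sum = 6 + 2.5 + 5 + 8 = 21.5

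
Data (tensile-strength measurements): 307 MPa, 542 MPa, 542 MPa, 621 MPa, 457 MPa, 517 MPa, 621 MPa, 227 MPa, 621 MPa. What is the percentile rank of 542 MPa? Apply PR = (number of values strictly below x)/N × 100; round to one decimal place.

44.4

N = 9.
Strictly below 542: 4. Equal to 542: 2.
PR = 4/9 × 100 = 44.4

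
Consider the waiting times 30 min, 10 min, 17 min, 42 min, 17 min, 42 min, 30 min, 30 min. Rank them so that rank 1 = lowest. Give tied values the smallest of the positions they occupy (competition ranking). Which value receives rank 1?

Sorted (ascending): 10, 17, 17, 30, 30, 30, 42, 42
The 2 values of 17 occupy positions 2–3 → each gets rank 2.
The 3 values of 30 occupy positions 4–6 → each gets rank 4.
The 2 values of 42 occupy positions 7–8 → each gets rank 7.
Rank 1 → value 10.

10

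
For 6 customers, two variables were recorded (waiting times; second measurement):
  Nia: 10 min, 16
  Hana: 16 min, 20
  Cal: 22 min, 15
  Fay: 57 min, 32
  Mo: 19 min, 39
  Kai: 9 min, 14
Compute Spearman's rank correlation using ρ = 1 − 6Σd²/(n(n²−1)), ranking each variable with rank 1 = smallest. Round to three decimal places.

Ranks of variable 1: 2, 3, 5, 6, 4, 1
Ranks of variable 2: 3, 4, 2, 5, 6, 1
d = r₁ − r₂: -1, -1, 3, 1, -2, 0
d²: 1, 1, 9, 1, 4, 0; Σd² = 16
ρ = 1 − 6·16/(6·35) = 1 − 96/210 = 0.543

0.543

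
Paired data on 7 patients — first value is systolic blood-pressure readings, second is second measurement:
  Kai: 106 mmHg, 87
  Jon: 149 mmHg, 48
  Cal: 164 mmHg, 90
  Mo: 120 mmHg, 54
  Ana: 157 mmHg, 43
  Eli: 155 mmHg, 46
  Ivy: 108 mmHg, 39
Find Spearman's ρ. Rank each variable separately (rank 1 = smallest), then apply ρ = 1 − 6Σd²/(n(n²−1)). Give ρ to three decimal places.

Ranks of variable 1: 1, 4, 7, 3, 6, 5, 2
Ranks of variable 2: 6, 4, 7, 5, 2, 3, 1
d = r₁ − r₂: -5, 0, 0, -2, 4, 2, 1
d²: 25, 0, 0, 4, 16, 4, 1; Σd² = 50
ρ = 1 − 6·50/(7·48) = 1 − 300/336 = 0.107

0.107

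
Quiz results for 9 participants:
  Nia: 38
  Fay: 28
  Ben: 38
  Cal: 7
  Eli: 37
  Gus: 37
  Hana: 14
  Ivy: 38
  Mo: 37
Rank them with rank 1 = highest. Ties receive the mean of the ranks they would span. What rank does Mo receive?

5

Sorted (descending): 38, 38, 38, 37, 37, 37, 28, 14, 7
The 3 values of 38 occupy positions 1–3 → average rank 2.
The 3 values of 37 occupy positions 4–6 → average rank 5.
Mo has value 37 → rank 5.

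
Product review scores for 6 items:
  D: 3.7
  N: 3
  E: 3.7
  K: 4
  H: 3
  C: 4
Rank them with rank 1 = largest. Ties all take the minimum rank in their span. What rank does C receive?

Sorted (descending): 4, 4, 3.7, 3.7, 3, 3
The 2 values of 4 occupy positions 1–2 → each gets rank 1.
The 2 values of 3.7 occupy positions 3–4 → each gets rank 3.
The 2 values of 3 occupy positions 5–6 → each gets rank 5.
C has value 4 → rank 1.

1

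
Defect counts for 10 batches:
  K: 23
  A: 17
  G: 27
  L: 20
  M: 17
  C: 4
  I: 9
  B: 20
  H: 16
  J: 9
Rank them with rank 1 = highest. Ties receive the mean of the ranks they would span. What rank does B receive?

Sorted (descending): 27, 23, 20, 20, 17, 17, 16, 9, 9, 4
The 2 values of 20 occupy positions 3–4 → average rank (3+4)/2 = 3.5.
The 2 values of 17 occupy positions 5–6 → average rank (5+6)/2 = 5.5.
The 2 values of 9 occupy positions 8–9 → average rank (8+9)/2 = 8.5.
B has value 20 → rank 3.5.

3.5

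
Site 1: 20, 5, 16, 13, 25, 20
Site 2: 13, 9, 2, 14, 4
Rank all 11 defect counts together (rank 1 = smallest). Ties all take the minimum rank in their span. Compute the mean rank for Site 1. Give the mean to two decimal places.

Sorted (ascending): 2, 4, 5, 9, 13, 13, 14, 16, 20, 20, 25
The 2 values of 13 occupy positions 5–6 → each gets rank 5.
The 2 values of 20 occupy positions 9–10 → each gets rank 9.
Site 1 values → pooled ranks: 20→9, 5→3, 16→8, 13→5, 25→11, 20→9
Mean rank = (9 + 3 + 8 + 5 + 11 + 9) / 6 = 7.50

7.50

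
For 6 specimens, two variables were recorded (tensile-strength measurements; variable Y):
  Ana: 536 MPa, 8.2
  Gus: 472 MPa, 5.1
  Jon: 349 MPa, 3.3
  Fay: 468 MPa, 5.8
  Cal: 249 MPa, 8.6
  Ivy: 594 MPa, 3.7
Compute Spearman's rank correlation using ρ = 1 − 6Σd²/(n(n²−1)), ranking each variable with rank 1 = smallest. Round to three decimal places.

Ranks of variable 1: 5, 4, 2, 3, 1, 6
Ranks of variable 2: 5, 3, 1, 4, 6, 2
d = r₁ − r₂: 0, 1, 1, -1, -5, 4
d²: 0, 1, 1, 1, 25, 16; Σd² = 44
ρ = 1 − 6·44/(6·35) = 1 − 264/210 = -0.257

-0.257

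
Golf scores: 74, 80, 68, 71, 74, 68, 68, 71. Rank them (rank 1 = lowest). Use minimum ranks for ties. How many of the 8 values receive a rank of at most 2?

Sorted (ascending): 68, 68, 68, 71, 71, 74, 74, 80
The 3 values of 68 occupy positions 1–3 → each gets rank 1.
The 2 values of 71 occupy positions 4–5 → each gets rank 4.
The 2 values of 74 occupy positions 6–7 → each gets rank 6.
Ranks ≤ 2: {1, 1, 1} → 3 values.

3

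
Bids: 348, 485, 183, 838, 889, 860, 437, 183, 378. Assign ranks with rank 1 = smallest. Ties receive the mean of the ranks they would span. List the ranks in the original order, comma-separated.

Sorted (ascending): 183, 183, 348, 378, 437, 485, 838, 860, 889
The 2 values of 183 occupy positions 1–2 → average rank (1+2)/2 = 1.5.

3, 6, 1.5, 7, 9, 8, 5, 1.5, 4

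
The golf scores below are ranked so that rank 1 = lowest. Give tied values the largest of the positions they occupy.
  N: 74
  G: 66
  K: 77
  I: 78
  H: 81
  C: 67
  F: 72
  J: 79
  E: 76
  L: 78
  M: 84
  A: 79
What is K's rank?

Sorted (ascending): 66, 67, 72, 74, 76, 77, 78, 78, 79, 79, 81, 84
The 2 values of 78 occupy positions 7–8 → each gets rank 8.
The 2 values of 79 occupy positions 9–10 → each gets rank 10.
K has value 77 → rank 6.

6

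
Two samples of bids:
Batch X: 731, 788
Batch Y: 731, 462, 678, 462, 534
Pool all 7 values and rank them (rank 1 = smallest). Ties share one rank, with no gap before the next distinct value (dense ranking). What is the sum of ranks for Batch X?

9

Sorted (ascending): 462, 462, 534, 678, 731, 731, 788
The 2 values of 462 share dense rank 1.
The 2 values of 731 share dense rank 4.
Remaining distinct values take the next consecutive integers.
Batch X values → pooled ranks: 731→4, 788→5
Rank sum = 4 + 5 = 9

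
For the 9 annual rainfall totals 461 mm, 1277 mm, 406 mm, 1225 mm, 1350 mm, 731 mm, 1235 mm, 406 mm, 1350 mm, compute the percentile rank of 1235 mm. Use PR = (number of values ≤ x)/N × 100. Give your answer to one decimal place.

66.7

N = 9.
Strictly below 1235: 5. Equal to 1235: 1.
PR = 6/9 × 100 = 66.7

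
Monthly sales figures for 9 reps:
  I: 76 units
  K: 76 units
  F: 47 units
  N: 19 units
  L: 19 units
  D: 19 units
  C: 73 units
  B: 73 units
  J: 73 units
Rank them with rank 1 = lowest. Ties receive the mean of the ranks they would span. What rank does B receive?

Sorted (ascending): 19, 19, 19, 47, 73, 73, 73, 76, 76
The 3 values of 19 occupy positions 1–3 → average rank 2.
The 3 values of 73 occupy positions 5–7 → average rank 6.
The 2 values of 76 occupy positions 8–9 → average rank (8+9)/2 = 8.5.
B has value 73 units → rank 6.

6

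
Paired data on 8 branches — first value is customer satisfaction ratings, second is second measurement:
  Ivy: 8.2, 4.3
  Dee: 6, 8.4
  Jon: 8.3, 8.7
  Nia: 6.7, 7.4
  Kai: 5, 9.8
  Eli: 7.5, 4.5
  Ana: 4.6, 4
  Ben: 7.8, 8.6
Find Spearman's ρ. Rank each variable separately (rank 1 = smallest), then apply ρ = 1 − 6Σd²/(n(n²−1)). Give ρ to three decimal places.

Ranks of variable 1: 7, 3, 8, 4, 2, 5, 1, 6
Ranks of variable 2: 2, 5, 7, 4, 8, 3, 1, 6
d = r₁ − r₂: 5, -2, 1, 0, -6, 2, 0, 0
d²: 25, 4, 1, 0, 36, 4, 0, 0; Σd² = 70
ρ = 1 − 6·70/(8·63) = 1 − 420/504 = 0.167

0.167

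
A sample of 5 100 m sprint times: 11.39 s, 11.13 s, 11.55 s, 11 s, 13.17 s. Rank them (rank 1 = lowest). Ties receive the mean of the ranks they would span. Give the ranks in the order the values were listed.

3, 2, 4, 1, 5

Sorted (ascending): 11, 11.13, 11.39, 11.55, 13.17
No ties — each value takes its position as its rank.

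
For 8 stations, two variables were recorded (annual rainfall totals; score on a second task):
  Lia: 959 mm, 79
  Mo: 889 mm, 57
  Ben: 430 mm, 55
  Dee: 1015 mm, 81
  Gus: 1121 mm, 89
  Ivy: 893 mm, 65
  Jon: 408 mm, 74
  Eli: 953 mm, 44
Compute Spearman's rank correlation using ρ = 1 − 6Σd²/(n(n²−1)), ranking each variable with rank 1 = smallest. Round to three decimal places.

Ranks of variable 1: 6, 3, 2, 7, 8, 4, 1, 5
Ranks of variable 2: 6, 3, 2, 7, 8, 4, 5, 1
d = r₁ − r₂: 0, 0, 0, 0, 0, 0, -4, 4
d²: 0, 0, 0, 0, 0, 0, 16, 16; Σd² = 32
ρ = 1 − 6·32/(8·63) = 1 − 192/504 = 0.619

0.619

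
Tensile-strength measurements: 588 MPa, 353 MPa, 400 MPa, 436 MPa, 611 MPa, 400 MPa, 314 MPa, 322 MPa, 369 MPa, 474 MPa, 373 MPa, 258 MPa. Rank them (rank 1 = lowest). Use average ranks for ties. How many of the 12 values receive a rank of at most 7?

6

Sorted (ascending): 258, 314, 322, 353, 369, 373, 400, 400, 436, 474, 588, 611
The 2 values of 400 occupy positions 7–8 → average rank (7+8)/2 = 7.5.
Ranks ≤ 7: {1, 2, 3, 4, 5, 6} → 6 values.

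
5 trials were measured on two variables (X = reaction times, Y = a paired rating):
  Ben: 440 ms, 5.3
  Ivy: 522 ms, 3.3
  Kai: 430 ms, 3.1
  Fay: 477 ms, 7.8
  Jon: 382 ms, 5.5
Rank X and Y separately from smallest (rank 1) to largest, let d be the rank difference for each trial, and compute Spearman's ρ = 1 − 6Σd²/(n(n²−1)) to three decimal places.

Ranks of variable 1: 3, 5, 2, 4, 1
Ranks of variable 2: 3, 2, 1, 5, 4
d = r₁ − r₂: 0, 3, 1, -1, -3
d²: 0, 9, 1, 1, 9; Σd² = 20
ρ = 1 − 6·20/(5·24) = 1 − 120/120 = 0.000

0.000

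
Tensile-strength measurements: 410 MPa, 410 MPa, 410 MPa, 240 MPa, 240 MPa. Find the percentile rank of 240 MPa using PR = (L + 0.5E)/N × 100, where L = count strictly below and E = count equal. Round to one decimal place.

N = 5.
Strictly below 240: 0. Equal to 240: 2.
PR = (0 + 0.5·2)/5 × 100 = 20.0

20.0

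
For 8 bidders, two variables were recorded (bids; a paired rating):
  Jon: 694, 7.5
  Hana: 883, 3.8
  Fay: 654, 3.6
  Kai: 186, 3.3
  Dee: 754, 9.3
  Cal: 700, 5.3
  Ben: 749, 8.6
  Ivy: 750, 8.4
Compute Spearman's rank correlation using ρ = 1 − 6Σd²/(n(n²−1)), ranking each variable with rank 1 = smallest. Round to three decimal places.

Ranks of variable 1: 3, 8, 2, 1, 7, 4, 5, 6
Ranks of variable 2: 5, 3, 2, 1, 8, 4, 7, 6
d = r₁ − r₂: -2, 5, 0, 0, -1, 0, -2, 0
d²: 4, 25, 0, 0, 1, 0, 4, 0; Σd² = 34
ρ = 1 − 6·34/(8·63) = 1 − 204/504 = 0.595

0.595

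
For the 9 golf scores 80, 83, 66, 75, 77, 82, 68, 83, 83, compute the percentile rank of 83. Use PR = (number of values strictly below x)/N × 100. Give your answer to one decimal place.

N = 9.
Strictly below 83: 6. Equal to 83: 3.
PR = 6/9 × 100 = 66.7

66.7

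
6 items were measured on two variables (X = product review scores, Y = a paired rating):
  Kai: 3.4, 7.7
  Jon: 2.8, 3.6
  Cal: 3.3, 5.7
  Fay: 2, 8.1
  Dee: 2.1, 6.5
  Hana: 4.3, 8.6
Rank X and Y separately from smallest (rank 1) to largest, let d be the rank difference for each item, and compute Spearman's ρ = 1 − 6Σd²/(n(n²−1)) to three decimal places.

Ranks of variable 1: 5, 3, 4, 1, 2, 6
Ranks of variable 2: 4, 1, 2, 5, 3, 6
d = r₁ − r₂: 1, 2, 2, -4, -1, 0
d²: 1, 4, 4, 16, 1, 0; Σd² = 26
ρ = 1 − 6·26/(6·35) = 1 − 156/210 = 0.257

0.257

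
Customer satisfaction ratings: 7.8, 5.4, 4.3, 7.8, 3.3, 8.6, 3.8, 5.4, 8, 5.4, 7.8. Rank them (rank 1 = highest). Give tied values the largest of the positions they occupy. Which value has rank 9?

Sorted (descending): 8.6, 8, 7.8, 7.8, 7.8, 5.4, 5.4, 5.4, 4.3, 3.8, 3.3
The 3 values of 7.8 occupy positions 3–5 → each gets rank 5.
The 3 values of 5.4 occupy positions 6–8 → each gets rank 8.
Rank 9 → value 4.3.

4.3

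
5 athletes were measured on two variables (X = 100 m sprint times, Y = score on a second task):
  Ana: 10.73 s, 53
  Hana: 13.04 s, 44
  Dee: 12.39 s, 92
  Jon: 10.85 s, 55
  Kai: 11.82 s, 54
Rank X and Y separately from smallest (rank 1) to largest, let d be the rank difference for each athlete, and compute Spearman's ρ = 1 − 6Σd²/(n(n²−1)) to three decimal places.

Ranks of variable 1: 1, 5, 4, 2, 3
Ranks of variable 2: 2, 1, 5, 4, 3
d = r₁ − r₂: -1, 4, -1, -2, 0
d²: 1, 16, 1, 4, 0; Σd² = 22
ρ = 1 − 6·22/(5·24) = 1 − 132/120 = -0.100

-0.100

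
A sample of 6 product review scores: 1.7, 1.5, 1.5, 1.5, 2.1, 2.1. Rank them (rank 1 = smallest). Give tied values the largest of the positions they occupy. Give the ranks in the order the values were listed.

Sorted (ascending): 1.5, 1.5, 1.5, 1.7, 2.1, 2.1
The 3 values of 1.5 occupy positions 1–3 → each gets rank 3.
The 2 values of 2.1 occupy positions 5–6 → each gets rank 6.

4, 3, 3, 3, 6, 6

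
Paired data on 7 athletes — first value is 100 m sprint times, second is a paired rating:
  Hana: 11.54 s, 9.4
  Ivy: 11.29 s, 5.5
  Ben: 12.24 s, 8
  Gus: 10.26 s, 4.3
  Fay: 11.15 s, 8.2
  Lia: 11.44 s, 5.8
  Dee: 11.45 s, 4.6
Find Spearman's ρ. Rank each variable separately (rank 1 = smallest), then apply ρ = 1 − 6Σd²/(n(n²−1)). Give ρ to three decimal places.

0.464

Ranks of variable 1: 6, 3, 7, 1, 2, 4, 5
Ranks of variable 2: 7, 3, 5, 1, 6, 4, 2
d = r₁ − r₂: -1, 0, 2, 0, -4, 0, 3
d²: 1, 0, 4, 0, 16, 0, 9; Σd² = 30
ρ = 1 − 6·30/(7·48) = 1 − 180/336 = 0.464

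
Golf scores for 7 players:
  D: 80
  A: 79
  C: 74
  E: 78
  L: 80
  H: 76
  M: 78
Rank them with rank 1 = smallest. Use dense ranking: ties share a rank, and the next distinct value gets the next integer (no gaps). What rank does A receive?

Sorted (ascending): 74, 76, 78, 78, 79, 80, 80
The 2 values of 78 share dense rank 3.
The 2 values of 80 share dense rank 5.
Remaining distinct values take the next consecutive integers.
A has value 79 → rank 4.

4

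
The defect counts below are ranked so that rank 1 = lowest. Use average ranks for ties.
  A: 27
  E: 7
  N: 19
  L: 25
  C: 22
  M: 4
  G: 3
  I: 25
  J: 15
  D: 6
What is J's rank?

5

Sorted (ascending): 3, 4, 6, 7, 15, 19, 22, 25, 25, 27
The 2 values of 25 occupy positions 8–9 → average rank (8+9)/2 = 8.5.
J has value 15 → rank 5.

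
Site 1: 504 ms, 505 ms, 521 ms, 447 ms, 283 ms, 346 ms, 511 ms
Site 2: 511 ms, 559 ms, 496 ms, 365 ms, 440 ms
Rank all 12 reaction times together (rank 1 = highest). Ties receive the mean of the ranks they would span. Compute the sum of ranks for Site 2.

30.5

Sorted (descending): 559, 521, 511, 511, 505, 504, 496, 447, 440, 365, 346, 283
The 2 values of 511 occupy positions 3–4 → average rank (3+4)/2 = 3.5.
Site 2 values → pooled ranks: 511→3.5, 559→1, 496→7, 365→10, 440→9
Rank sum = 3.5 + 1 + 7 + 10 + 9 = 30.5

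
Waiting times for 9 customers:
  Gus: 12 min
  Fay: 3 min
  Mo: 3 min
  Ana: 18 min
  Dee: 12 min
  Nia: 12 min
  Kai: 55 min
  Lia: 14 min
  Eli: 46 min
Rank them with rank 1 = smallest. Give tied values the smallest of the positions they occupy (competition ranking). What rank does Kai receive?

9

Sorted (ascending): 3, 3, 12, 12, 12, 14, 18, 46, 55
The 2 values of 3 occupy positions 1–2 → each gets rank 1.
The 3 values of 12 occupy positions 3–5 → each gets rank 3.
Kai has value 55 min → rank 9.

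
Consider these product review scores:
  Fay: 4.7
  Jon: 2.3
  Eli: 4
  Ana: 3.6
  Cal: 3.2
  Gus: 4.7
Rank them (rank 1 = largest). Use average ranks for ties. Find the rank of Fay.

1.5

Sorted (descending): 4.7, 4.7, 4, 3.6, 3.2, 2.3
The 2 values of 4.7 occupy positions 1–2 → average rank (1+2)/2 = 1.5.
Fay has value 4.7 → rank 1.5.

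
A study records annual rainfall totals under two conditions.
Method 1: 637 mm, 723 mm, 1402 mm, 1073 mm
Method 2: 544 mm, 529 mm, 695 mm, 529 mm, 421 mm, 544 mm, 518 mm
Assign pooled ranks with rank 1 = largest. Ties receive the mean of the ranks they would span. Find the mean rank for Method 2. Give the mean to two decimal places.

Sorted (descending): 1402, 1073, 723, 695, 637, 544, 544, 529, 529, 518, 421
The 2 values of 544 occupy positions 6–7 → average rank (6+7)/2 = 6.5.
The 2 values of 529 occupy positions 8–9 → average rank (8+9)/2 = 8.5.
Method 2 values → pooled ranks: 544→6.5, 529→8.5, 695→4, 529→8.5, 421→11, 544→6.5, 518→10
Mean rank = (6.5 + 8.5 + 4 + 8.5 + 11 + 6.5 + 10) / 7 = 7.86

7.86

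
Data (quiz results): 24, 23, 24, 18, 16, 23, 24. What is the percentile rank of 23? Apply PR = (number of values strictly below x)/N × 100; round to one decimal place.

N = 7.
Strictly below 23: 2. Equal to 23: 2.
PR = 2/7 × 100 = 28.6

28.6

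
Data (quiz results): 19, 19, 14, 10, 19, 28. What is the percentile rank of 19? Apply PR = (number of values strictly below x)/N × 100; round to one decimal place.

33.3

N = 6.
Strictly below 19: 2. Equal to 19: 3.
PR = 2/6 × 100 = 33.3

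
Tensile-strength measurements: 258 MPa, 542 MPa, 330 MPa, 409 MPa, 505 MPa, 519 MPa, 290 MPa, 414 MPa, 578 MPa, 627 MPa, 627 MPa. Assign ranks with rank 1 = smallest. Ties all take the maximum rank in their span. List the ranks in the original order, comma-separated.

Sorted (ascending): 258, 290, 330, 409, 414, 505, 519, 542, 578, 627, 627
The 2 values of 627 occupy positions 10–11 → each gets rank 11.

1, 8, 3, 4, 6, 7, 2, 5, 9, 11, 11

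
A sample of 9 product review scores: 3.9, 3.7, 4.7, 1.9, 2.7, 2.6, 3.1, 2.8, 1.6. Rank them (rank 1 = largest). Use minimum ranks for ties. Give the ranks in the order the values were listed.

Sorted (descending): 4.7, 3.9, 3.7, 3.1, 2.8, 2.7, 2.6, 1.9, 1.6
No ties — each value takes its position as its rank.

2, 3, 1, 8, 6, 7, 4, 5, 9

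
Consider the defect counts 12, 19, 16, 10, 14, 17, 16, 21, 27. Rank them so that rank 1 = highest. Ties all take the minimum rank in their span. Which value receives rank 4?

17

Sorted (descending): 27, 21, 19, 17, 16, 16, 14, 12, 10
The 2 values of 16 occupy positions 5–6 → each gets rank 5.
Rank 4 → value 17.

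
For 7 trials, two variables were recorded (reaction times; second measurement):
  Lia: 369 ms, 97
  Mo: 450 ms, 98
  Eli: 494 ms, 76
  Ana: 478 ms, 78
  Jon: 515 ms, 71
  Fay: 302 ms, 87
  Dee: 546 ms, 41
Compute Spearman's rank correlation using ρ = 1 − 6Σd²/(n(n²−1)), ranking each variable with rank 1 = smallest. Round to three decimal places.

Ranks of variable 1: 2, 3, 5, 4, 6, 1, 7
Ranks of variable 2: 6, 7, 3, 4, 2, 5, 1
d = r₁ − r₂: -4, -4, 2, 0, 4, -4, 6
d²: 16, 16, 4, 0, 16, 16, 36; Σd² = 104
ρ = 1 − 6·104/(7·48) = 1 − 624/336 = -0.857

-0.857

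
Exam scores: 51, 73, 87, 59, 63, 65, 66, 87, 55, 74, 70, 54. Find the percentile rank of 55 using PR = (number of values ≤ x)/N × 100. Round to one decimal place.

25.0

N = 12.
Strictly below 55: 2. Equal to 55: 1.
PR = 3/12 × 100 = 25.0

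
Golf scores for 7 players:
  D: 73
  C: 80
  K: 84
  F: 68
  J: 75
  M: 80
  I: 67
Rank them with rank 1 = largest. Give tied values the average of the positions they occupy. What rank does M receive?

2.5

Sorted (descending): 84, 80, 80, 75, 73, 68, 67
The 2 values of 80 occupy positions 2–3 → average rank (2+3)/2 = 2.5.
M has value 80 → rank 2.5.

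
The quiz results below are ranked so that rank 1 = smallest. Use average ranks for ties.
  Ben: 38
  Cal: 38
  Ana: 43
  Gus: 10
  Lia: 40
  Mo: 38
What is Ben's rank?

Sorted (ascending): 10, 38, 38, 38, 40, 43
The 3 values of 38 occupy positions 2–4 → average rank 3.
Ben has value 38 → rank 3.

3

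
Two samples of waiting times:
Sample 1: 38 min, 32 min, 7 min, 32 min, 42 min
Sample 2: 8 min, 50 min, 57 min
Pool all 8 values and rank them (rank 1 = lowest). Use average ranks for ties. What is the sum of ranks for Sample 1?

19

Sorted (ascending): 7, 8, 32, 32, 38, 42, 50, 57
The 2 values of 32 occupy positions 3–4 → average rank (3+4)/2 = 3.5.
Sample 1 values → pooled ranks: 38→5, 32→3.5, 7→1, 32→3.5, 42→6
Rank sum = 5 + 3.5 + 1 + 3.5 + 6 = 19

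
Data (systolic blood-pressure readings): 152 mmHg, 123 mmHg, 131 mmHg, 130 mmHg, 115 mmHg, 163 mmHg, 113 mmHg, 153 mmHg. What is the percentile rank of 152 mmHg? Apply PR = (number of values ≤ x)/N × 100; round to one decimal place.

75.0

N = 8.
Strictly below 152: 5. Equal to 152: 1.
PR = 6/8 × 100 = 75.0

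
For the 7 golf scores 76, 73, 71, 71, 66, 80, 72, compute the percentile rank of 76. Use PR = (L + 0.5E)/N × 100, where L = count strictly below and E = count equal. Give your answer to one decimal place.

78.6

N = 7.
Strictly below 76: 5. Equal to 76: 1.
PR = (5 + 0.5·1)/7 × 100 = 78.6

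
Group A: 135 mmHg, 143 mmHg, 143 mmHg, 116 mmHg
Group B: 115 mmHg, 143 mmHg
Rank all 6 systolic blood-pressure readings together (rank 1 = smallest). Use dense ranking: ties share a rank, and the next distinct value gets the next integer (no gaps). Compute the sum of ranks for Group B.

5

Sorted (ascending): 115, 116, 135, 143, 143, 143
The 3 values of 143 share dense rank 4.
Remaining distinct values take the next consecutive integers.
Group B values → pooled ranks: 115→1, 143→4
Rank sum = 1 + 4 = 5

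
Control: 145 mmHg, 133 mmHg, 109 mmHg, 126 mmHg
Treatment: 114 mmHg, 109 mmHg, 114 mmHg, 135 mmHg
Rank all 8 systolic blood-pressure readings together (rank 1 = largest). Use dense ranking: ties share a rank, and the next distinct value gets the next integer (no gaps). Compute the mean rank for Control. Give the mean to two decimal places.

3.50

Sorted (descending): 145, 135, 133, 126, 114, 114, 109, 109
The 2 values of 114 share dense rank 5.
The 2 values of 109 share dense rank 6.
Remaining distinct values take the next consecutive integers.
Control values → pooled ranks: 145→1, 133→3, 109→6, 126→4
Mean rank = (1 + 3 + 6 + 4) / 4 = 3.50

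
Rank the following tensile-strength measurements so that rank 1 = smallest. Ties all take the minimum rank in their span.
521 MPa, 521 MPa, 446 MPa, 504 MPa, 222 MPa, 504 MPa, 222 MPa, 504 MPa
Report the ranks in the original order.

7, 7, 3, 4, 1, 4, 1, 4

Sorted (ascending): 222, 222, 446, 504, 504, 504, 521, 521
The 2 values of 222 occupy positions 1–2 → each gets rank 1.
The 3 values of 504 occupy positions 4–6 → each gets rank 4.
The 2 values of 521 occupy positions 7–8 → each gets rank 7.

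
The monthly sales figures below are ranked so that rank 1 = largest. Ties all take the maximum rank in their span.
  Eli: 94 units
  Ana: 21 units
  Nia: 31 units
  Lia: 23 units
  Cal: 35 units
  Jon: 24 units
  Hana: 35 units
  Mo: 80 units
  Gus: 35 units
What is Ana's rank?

9

Sorted (descending): 94, 80, 35, 35, 35, 31, 24, 23, 21
The 3 values of 35 occupy positions 3–5 → each gets rank 5.
Ana has value 21 units → rank 9.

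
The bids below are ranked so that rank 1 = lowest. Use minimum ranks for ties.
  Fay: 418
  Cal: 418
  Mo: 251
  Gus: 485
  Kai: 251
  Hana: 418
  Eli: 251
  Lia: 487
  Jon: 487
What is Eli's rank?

1

Sorted (ascending): 251, 251, 251, 418, 418, 418, 485, 487, 487
The 3 values of 251 occupy positions 1–3 → each gets rank 1.
The 3 values of 418 occupy positions 4–6 → each gets rank 4.
The 2 values of 487 occupy positions 8–9 → each gets rank 8.
Eli has value 251 → rank 1.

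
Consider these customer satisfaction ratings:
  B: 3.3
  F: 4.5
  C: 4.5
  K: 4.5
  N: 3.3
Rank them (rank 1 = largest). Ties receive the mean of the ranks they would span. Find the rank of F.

Sorted (descending): 4.5, 4.5, 4.5, 3.3, 3.3
The 3 values of 4.5 occupy positions 1–3 → average rank 2.
The 2 values of 3.3 occupy positions 4–5 → average rank (4+5)/2 = 4.5.
F has value 4.5 → rank 2.

2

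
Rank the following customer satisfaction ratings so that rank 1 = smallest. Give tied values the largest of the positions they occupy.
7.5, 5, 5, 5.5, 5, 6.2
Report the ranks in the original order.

6, 3, 3, 4, 3, 5

Sorted (ascending): 5, 5, 5, 5.5, 6.2, 7.5
The 3 values of 5 occupy positions 1–3 → each gets rank 3.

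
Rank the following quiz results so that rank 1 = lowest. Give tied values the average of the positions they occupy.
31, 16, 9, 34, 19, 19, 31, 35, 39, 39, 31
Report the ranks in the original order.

6, 2, 1, 8, 3.5, 3.5, 6, 9, 10.5, 10.5, 6

Sorted (ascending): 9, 16, 19, 19, 31, 31, 31, 34, 35, 39, 39
The 2 values of 19 occupy positions 3–4 → average rank (3+4)/2 = 3.5.
The 3 values of 31 occupy positions 5–7 → average rank 6.
The 2 values of 39 occupy positions 10–11 → average rank (10+11)/2 = 10.5.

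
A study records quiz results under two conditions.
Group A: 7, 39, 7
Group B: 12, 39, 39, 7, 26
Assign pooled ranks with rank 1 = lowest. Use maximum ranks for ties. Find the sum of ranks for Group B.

Sorted (ascending): 7, 7, 7, 12, 26, 39, 39, 39
The 3 values of 7 occupy positions 1–3 → each gets rank 3.
The 3 values of 39 occupy positions 6–8 → each gets rank 8.
Group B values → pooled ranks: 12→4, 39→8, 39→8, 7→3, 26→5
Rank sum = 4 + 8 + 8 + 3 + 5 = 28

28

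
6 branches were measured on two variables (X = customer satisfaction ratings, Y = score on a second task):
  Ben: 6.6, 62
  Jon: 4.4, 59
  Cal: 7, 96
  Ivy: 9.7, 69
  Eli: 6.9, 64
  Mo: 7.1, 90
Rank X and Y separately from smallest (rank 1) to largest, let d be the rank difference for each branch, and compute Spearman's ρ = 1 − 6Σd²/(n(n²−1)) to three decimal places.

Ranks of variable 1: 2, 1, 4, 6, 3, 5
Ranks of variable 2: 2, 1, 6, 4, 3, 5
d = r₁ − r₂: 0, 0, -2, 2, 0, 0
d²: 0, 0, 4, 4, 0, 0; Σd² = 8
ρ = 1 − 6·8/(6·35) = 1 − 48/210 = 0.771

0.771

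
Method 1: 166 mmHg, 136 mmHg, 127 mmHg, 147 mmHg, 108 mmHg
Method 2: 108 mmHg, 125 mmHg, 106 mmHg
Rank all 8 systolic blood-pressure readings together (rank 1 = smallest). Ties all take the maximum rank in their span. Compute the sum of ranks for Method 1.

29

Sorted (ascending): 106, 108, 108, 125, 127, 136, 147, 166
The 2 values of 108 occupy positions 2–3 → each gets rank 3.
Method 1 values → pooled ranks: 166→8, 136→6, 127→5, 147→7, 108→3
Rank sum = 8 + 6 + 5 + 7 + 3 = 29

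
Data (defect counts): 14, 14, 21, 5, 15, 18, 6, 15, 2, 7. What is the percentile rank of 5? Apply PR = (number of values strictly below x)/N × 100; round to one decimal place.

N = 10.
Strictly below 5: 1. Equal to 5: 1.
PR = 1/10 × 100 = 10.0

10.0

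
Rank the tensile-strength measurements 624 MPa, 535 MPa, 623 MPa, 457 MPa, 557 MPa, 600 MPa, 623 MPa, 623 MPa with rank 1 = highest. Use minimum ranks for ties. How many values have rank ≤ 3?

Sorted (descending): 624, 623, 623, 623, 600, 557, 535, 457
The 3 values of 623 occupy positions 2–4 → each gets rank 2.
Ranks ≤ 3: {1, 2, 2, 2} → 4 values.

4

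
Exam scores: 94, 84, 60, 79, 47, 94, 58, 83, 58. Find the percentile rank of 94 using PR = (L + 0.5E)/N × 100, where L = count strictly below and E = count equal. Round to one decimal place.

N = 9.
Strictly below 94: 7. Equal to 94: 2.
PR = (7 + 0.5·2)/9 × 100 = 88.9

88.9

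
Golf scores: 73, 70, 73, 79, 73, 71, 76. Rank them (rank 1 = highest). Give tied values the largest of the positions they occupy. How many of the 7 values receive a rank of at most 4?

Sorted (descending): 79, 76, 73, 73, 73, 71, 70
The 3 values of 73 occupy positions 3–5 → each gets rank 5.
Ranks ≤ 4: {1, 2} → 2 values.

2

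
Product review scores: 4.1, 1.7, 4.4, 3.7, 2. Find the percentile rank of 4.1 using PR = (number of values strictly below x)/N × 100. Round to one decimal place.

60.0

N = 5.
Strictly below 4.1: 3. Equal to 4.1: 1.
PR = 3/5 × 100 = 60.0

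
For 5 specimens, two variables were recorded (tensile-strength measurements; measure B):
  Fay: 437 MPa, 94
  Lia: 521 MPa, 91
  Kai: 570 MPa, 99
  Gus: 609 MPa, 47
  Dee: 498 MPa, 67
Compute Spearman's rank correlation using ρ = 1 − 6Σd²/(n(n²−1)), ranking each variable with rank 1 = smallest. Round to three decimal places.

Ranks of variable 1: 1, 3, 4, 5, 2
Ranks of variable 2: 4, 3, 5, 1, 2
d = r₁ − r₂: -3, 0, -1, 4, 0
d²: 9, 0, 1, 16, 0; Σd² = 26
ρ = 1 − 6·26/(5·24) = 1 − 156/120 = -0.300

-0.300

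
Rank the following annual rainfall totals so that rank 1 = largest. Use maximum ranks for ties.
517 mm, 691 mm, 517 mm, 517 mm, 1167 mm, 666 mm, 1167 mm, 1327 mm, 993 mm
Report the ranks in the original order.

Sorted (descending): 1327, 1167, 1167, 993, 691, 666, 517, 517, 517
The 2 values of 1167 occupy positions 2–3 → each gets rank 3.
The 3 values of 517 occupy positions 7–9 → each gets rank 9.

9, 5, 9, 9, 3, 6, 3, 1, 4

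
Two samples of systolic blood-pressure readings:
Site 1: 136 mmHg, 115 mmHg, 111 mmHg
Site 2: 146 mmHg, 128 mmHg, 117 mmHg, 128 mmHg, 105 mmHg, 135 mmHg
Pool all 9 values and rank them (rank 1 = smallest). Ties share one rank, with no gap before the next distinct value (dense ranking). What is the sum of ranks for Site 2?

29

Sorted (ascending): 105, 111, 115, 117, 128, 128, 135, 136, 146
The 2 values of 128 share dense rank 5.
Remaining distinct values take the next consecutive integers.
Site 2 values → pooled ranks: 146→8, 128→5, 117→4, 128→5, 105→1, 135→6
Rank sum = 8 + 5 + 4 + 5 + 1 + 6 = 29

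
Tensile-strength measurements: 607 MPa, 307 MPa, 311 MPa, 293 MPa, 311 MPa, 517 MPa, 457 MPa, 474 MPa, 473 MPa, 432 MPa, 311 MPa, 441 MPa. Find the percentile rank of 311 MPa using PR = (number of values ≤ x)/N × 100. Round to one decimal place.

N = 12.
Strictly below 311: 2. Equal to 311: 3.
PR = 5/12 × 100 = 41.7

41.7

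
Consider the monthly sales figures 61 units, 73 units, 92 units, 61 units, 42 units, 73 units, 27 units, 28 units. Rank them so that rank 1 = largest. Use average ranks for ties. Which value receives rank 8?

Sorted (descending): 92, 73, 73, 61, 61, 42, 28, 27
The 2 values of 73 occupy positions 2–3 → average rank (2+3)/2 = 2.5.
The 2 values of 61 occupy positions 4–5 → average rank (4+5)/2 = 4.5.
Rank 8 → value 27.

27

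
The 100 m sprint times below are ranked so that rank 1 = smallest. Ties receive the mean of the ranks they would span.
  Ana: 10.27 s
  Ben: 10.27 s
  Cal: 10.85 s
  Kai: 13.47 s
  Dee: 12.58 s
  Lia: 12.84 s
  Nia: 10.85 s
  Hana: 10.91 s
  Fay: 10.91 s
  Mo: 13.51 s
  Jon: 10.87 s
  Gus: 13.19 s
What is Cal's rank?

Sorted (ascending): 10.27, 10.27, 10.85, 10.85, 10.87, 10.91, 10.91, 12.58, 12.84, 13.19, 13.47, 13.51
The 2 values of 10.27 occupy positions 1–2 → average rank (1+2)/2 = 1.5.
The 2 values of 10.85 occupy positions 3–4 → average rank (3+4)/2 = 3.5.
The 2 values of 10.91 occupy positions 6–7 → average rank (6+7)/2 = 6.5.
Cal has value 10.85 s → rank 3.5.

3.5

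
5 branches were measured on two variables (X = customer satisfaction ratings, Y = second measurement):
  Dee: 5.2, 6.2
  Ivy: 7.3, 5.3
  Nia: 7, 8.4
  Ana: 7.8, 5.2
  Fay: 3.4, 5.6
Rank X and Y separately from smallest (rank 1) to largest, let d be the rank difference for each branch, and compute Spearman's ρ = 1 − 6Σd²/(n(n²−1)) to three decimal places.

Ranks of variable 1: 2, 4, 3, 5, 1
Ranks of variable 2: 4, 2, 5, 1, 3
d = r₁ − r₂: -2, 2, -2, 4, -2
d²: 4, 4, 4, 16, 4; Σd² = 32
ρ = 1 − 6·32/(5·24) = 1 − 192/120 = -0.600

-0.600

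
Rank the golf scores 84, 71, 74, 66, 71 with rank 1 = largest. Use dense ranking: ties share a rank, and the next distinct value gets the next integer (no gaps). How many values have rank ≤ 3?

Sorted (descending): 84, 74, 71, 71, 66
The 2 values of 71 share dense rank 3.
Remaining distinct values take the next consecutive integers.
Ranks ≤ 3: {1, 2, 3, 3} → 4 values.

4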